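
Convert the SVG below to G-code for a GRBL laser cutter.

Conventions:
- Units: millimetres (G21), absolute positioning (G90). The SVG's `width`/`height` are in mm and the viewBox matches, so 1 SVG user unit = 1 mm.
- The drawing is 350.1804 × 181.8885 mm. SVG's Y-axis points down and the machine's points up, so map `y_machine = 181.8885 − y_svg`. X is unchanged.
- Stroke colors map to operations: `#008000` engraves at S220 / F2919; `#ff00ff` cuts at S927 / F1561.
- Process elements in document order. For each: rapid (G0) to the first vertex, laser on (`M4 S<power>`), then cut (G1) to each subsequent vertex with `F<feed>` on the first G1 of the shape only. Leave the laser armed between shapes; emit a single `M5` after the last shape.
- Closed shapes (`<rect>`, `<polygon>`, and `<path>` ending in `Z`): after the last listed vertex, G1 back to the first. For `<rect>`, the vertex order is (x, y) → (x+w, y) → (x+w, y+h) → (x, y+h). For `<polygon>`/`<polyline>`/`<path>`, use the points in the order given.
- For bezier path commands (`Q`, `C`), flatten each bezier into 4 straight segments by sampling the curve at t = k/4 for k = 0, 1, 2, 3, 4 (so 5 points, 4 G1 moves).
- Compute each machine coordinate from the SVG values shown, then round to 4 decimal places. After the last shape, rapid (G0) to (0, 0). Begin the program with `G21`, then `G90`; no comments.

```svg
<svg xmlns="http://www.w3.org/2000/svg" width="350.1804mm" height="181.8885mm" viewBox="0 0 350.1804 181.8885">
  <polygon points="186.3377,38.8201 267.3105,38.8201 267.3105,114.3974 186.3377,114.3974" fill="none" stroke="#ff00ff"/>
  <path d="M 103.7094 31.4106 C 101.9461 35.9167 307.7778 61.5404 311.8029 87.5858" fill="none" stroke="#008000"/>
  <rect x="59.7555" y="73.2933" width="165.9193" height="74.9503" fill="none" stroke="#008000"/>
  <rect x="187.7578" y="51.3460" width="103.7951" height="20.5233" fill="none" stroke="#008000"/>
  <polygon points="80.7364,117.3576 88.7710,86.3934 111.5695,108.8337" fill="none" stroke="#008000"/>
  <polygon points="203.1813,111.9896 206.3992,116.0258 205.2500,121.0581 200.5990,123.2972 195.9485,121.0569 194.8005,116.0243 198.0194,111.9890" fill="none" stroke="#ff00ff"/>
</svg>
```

viewBox `0 0 350.1804 181.8885` with mm width/height → 1 unit = 1 mm. Flip: y_m = 181.8885 − y_svg.

**Shape 1** — `<polygon>` rectangle, stroke `#ff00ff` → cut (S927, F1561). Machine vertices: (186.3377,143.0684) → (267.3105,143.0684) → (267.3105,67.4911) → (186.3377,67.4911) → (186.3377,143.0684). Closed: final G1 returns to the first vertex.

**Shape 2** — `<path>` cubic bezier, stroke `#008000` → engrave (S220, F2919). Control points (SVG): P0=(103.7094,31.4106), P1=(101.9461,35.9167), P2=(307.7778,61.5404), P3=(311.8029,87.5858); sampled at t=k/4. Machine vertices: (103.7094,150.4779) → (134.9141,143.4621) → (205.5855,130.4675) → (277.3422,113.4343) → (311.8029,94.3027). Open path.

**Shape 3** — `<rect>` rectangle, stroke `#008000` → engrave (S220, F2919). Machine vertices: (59.7555,108.5952) → (225.6748,108.5952) → (225.6748,33.6449) → (59.7555,33.6449) → (59.7555,108.5952). Closed: final G1 returns to the first vertex.

**Shape 4** — `<rect>` rectangle, stroke `#008000` → engrave (S220, F2919). Machine vertices: (187.7578,130.5425) → (291.5529,130.5425) → (291.5529,110.0192) → (187.7578,110.0192) → (187.7578,130.5425). Closed: final G1 returns to the first vertex.

**Shape 5** — `<polygon>` regular polygon, stroke `#008000` → engrave (S220, F2919). Machine vertices: (80.7364,64.5309) → (88.7710,95.4951) → (111.5695,73.0548) → (80.7364,64.5309). Closed: final G1 returns to the first vertex.

**Shape 6** — `<polygon>` regular polygon, stroke `#ff00ff` → cut (S927, F1561). Machine vertices: (203.1813,69.8989) → (206.3992,65.8627) → (205.2500,60.8304) → (200.5990,58.5913) → (195.9485,60.8316) → (194.8005,65.8642) → (198.0194,69.8995) → (203.1813,69.8989). Closed: final G1 returns to the first vertex.

G21
G90
G0 X186.3377 Y143.0684
M4 S927
G1 X267.3105 Y143.0684 F1561
G1 X267.3105 Y67.4911
G1 X186.3377 Y67.4911
G1 X186.3377 Y143.0684
G0 X103.7094 Y150.4779
M4 S220
G1 X134.9141 Y143.4621 F2919
G1 X205.5855 Y130.4675
G1 X277.3422 Y113.4343
G1 X311.8029 Y94.3027
G0 X59.7555 Y108.5952
M4 S220
G1 X225.6748 Y108.5952 F2919
G1 X225.6748 Y33.6449
G1 X59.7555 Y33.6449
G1 X59.7555 Y108.5952
G0 X187.7578 Y130.5425
M4 S220
G1 X291.5529 Y130.5425 F2919
G1 X291.5529 Y110.0192
G1 X187.7578 Y110.0192
G1 X187.7578 Y130.5425
G0 X80.7364 Y64.5309
M4 S220
G1 X88.7710 Y95.4951 F2919
G1 X111.5695 Y73.0548
G1 X80.7364 Y64.5309
G0 X203.1813 Y69.8989
M4 S927
G1 X206.3992 Y65.8627 F1561
G1 X205.2500 Y60.8304
G1 X200.5990 Y58.5913
G1 X195.9485 Y60.8316
G1 X194.8005 Y65.8642
G1 X198.0194 Y69.8995
G1 X203.1813 Y69.8989
M5
G0 X0.0000 Y0.0000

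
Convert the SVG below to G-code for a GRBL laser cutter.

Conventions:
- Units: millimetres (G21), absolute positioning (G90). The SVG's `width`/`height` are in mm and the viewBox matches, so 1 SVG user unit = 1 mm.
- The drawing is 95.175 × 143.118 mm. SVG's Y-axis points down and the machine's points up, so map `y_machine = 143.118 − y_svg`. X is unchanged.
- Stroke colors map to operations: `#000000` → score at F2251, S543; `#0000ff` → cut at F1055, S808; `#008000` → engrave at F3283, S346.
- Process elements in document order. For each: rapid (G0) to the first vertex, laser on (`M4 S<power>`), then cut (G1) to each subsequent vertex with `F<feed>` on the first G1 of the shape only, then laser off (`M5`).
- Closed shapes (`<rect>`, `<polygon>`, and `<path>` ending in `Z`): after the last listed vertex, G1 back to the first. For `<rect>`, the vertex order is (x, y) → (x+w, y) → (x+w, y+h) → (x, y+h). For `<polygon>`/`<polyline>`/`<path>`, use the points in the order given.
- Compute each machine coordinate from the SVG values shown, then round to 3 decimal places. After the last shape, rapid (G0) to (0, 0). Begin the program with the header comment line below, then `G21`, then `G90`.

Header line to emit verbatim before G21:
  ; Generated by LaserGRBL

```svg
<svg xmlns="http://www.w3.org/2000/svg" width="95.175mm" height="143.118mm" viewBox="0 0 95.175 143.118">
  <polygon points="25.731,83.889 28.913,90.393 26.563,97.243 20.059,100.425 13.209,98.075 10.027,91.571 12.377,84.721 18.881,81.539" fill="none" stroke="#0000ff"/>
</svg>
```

Since the viewBox matches the mm dimensions, user units are millimetres directly. The only transform is the Y-flip y_m = 143.118 − y_svg.

Shape 1 is a regular polygon drawn with `<polygon>`. Its stroke #0000ff means cut at S808, F1055. After flipping Y the toolpath is (25.731,59.229) → (28.913,52.725) → (26.563,45.875) → (20.059,42.693) → (13.209,45.043) → (10.027,51.547) → (12.377,58.397) → (18.881,61.579) → (25.731,59.229), returning to the start.

; Generated by LaserGRBL
G21
G90
G0 X25.731 Y59.229
M4 S808
G1 X28.913 Y52.725 F1055
G1 X26.563 Y45.875
G1 X20.059 Y42.693
G1 X13.209 Y45.043
G1 X10.027 Y51.547
G1 X12.377 Y58.397
G1 X18.881 Y61.579
G1 X25.731 Y59.229
M5
G0 X0.000 Y0.000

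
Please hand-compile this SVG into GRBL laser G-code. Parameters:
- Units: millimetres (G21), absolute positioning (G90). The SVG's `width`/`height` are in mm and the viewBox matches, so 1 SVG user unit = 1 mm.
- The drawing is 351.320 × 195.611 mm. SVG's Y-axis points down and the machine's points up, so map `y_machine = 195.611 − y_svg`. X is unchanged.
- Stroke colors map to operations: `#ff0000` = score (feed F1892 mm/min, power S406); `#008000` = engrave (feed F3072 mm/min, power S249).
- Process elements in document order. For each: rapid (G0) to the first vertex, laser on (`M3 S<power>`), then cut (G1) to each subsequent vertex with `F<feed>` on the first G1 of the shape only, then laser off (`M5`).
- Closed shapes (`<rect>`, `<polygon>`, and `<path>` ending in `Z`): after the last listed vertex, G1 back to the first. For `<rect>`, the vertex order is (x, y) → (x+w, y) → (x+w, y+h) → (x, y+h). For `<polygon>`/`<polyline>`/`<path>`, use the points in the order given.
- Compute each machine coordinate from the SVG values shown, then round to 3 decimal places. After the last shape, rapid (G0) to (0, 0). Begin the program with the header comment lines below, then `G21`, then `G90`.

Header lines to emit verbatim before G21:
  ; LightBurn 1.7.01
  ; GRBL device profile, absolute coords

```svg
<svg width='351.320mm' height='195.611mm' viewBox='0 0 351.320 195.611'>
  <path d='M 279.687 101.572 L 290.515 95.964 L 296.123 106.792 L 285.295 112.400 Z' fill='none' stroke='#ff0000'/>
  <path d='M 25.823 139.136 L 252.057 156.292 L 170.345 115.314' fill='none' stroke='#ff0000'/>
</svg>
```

; LightBurn 1.7.01
; GRBL device profile, absolute coords
G21
G90
G0 X279.687 Y94.039
M3 S406
G1 X290.515 Y99.647 F1892
G1 X296.123 Y88.819
G1 X285.295 Y83.211
G1 X279.687 Y94.039
M5
G0 X25.823 Y56.475
M3 S406
G1 X252.057 Y39.319 F1892
G1 X170.345 Y80.297
M5
G0 X0.000 Y0.000

viewBox `0 0 351.320 195.611` with mm width/height → 1 unit = 1 mm. Flip: y_m = 195.611 − y_svg.

**Shape 1** — `<path>` regular polygon, stroke `#ff0000` → score (S406, F1892). Machine vertices: (279.687,94.039) → (290.515,99.647) → (296.123,88.819) → (285.295,83.211) → (279.687,94.039). Closed: final G1 returns to the first vertex.

**Shape 2** — `<path>` open polyline, stroke `#ff0000` → score (S406, F1892). Machine vertices: (25.823,56.475) → (252.057,39.319) → (170.345,80.297). Open path.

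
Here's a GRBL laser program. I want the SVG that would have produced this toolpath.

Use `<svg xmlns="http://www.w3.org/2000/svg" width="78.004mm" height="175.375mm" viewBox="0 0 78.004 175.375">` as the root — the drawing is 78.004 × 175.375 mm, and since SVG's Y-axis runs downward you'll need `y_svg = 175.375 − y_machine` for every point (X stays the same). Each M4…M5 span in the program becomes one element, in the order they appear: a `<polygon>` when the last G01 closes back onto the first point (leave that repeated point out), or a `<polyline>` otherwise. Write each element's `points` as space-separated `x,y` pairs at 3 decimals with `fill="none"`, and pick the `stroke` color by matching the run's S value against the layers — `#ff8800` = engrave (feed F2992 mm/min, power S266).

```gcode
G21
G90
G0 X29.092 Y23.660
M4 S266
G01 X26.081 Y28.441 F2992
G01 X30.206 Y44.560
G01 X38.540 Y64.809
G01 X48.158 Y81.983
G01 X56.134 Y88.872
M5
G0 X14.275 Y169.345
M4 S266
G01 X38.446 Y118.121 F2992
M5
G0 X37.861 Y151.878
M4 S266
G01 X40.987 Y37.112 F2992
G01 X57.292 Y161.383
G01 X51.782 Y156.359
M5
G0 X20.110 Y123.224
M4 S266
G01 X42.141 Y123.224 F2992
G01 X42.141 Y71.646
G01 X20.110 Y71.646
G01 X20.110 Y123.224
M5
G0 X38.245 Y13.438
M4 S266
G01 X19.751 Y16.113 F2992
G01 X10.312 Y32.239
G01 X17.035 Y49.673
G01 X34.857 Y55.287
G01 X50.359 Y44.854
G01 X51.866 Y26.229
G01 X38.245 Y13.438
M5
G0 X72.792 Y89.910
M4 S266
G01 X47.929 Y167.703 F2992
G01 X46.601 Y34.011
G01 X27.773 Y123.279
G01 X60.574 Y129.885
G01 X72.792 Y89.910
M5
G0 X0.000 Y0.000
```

<svg xmlns="http://www.w3.org/2000/svg" width="78.004mm" height="175.375mm" viewBox="0 0 78.004 175.375">
  <polyline points="29.092,151.715 26.081,146.934 30.206,130.815 38.540,110.566 48.158,93.392 56.134,86.503" fill="none" stroke="#ff8800"/>
  <polyline points="14.275,6.030 38.446,57.254" fill="none" stroke="#ff8800"/>
  <polyline points="37.861,23.497 40.987,138.263 57.292,13.992 51.782,19.016" fill="none" stroke="#ff8800"/>
  <polygon points="20.110,52.151 42.141,52.151 42.141,103.729 20.110,103.729" fill="none" stroke="#ff8800"/>
  <polygon points="38.245,161.937 19.751,159.262 10.312,143.136 17.035,125.702 34.857,120.088 50.359,130.521 51.866,149.146" fill="none" stroke="#ff8800"/>
  <polygon points="72.792,85.465 47.929,7.672 46.601,141.364 27.773,52.096 60.574,45.490" fill="none" stroke="#ff8800"/>
</svg>

Machine Y-up, SVG Y-down with viewBox height 175.375, so y_svg = 175.375 − y_machine; X carries over. Every run uses S266, so all elements get stroke `#ff8800` (engrave).

Run 1: The run is open, so emit a `<polyline>` with points (Y-flipped): 29.092,151.715 26.081,146.934 30.206,130.815 38.540,110.566 48.158,93.392 56.134,86.503.

Run 2: The run is open, so emit a `<polyline>` with points (Y-flipped): 14.275,6.030 38.446,57.254.

Run 3: The run is open, so emit a `<polyline>` with points (Y-flipped): 37.861,23.497 40.987,138.263 57.292,13.992 51.782,19.016.

Run 4: The run returns to its start, so emit a `<polygon>` with points (Y-flipped): 20.110,52.151 42.141,52.151 42.141,103.729 20.110,103.729.

Run 5: The run returns to its start, so emit a `<polygon>` with points (Y-flipped): 38.245,161.937 19.751,159.262 10.312,143.136 17.035,125.702 34.857,120.088 50.359,130.521 51.866,149.146.

Run 6: The run returns to its start, so emit a `<polygon>` with points (Y-flipped): 72.792,85.465 47.929,7.672 46.601,141.364 27.773,52.096 60.574,45.490.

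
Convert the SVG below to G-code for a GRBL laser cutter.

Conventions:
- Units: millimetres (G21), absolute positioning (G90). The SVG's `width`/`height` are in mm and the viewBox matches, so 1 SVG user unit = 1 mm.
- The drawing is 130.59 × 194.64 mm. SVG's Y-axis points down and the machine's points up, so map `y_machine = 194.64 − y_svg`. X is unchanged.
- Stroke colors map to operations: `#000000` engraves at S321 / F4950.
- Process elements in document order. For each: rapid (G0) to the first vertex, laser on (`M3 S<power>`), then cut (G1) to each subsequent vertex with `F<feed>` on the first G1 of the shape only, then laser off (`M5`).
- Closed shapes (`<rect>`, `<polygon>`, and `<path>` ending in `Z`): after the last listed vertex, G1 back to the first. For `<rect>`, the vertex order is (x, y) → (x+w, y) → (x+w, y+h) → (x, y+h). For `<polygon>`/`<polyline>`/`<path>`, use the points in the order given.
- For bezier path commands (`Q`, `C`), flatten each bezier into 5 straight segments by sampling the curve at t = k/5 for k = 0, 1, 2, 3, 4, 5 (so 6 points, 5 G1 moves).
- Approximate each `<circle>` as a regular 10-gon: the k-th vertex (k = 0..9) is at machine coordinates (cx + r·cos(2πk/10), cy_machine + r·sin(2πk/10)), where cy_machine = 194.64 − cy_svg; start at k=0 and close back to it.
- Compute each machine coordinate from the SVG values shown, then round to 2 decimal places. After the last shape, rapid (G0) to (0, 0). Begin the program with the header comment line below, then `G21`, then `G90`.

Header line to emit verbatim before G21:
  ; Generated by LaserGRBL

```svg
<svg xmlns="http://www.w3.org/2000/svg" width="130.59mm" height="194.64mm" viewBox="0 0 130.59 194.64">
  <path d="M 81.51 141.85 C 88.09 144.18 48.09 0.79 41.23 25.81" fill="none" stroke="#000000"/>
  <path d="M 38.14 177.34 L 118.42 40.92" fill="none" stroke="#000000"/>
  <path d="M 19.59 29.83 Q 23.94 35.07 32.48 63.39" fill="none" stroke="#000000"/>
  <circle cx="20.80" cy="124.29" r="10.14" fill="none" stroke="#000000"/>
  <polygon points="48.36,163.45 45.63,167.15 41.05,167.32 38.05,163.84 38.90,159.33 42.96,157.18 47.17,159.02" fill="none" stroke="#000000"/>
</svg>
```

viewBox `0 0 130.59 194.64` with mm width/height → 1 unit = 1 mm. Flip: y_m = 194.64 − y_svg.

**Shape 1** — `<path>` cubic bezier, stroke `#000000` → engrave (S321, F4950). Control points (SVG): P0=(81.51,141.85), P1=(88.09,144.18), P2=(48.09,0.79), P3=(41.23,25.81); sampled at t=k/5. Machine vertices: (81.51,52.79) → (80.51,66.37) → (72.15,99.84) → (60.27,138.12) → (48.69,166.15) → (41.23,168.83). Open path.

**Shape 2** — `<path>` line segment, stroke `#000000` → engrave (S321, F4950). Machine vertices: (38.14,17.30) → (118.42,153.72). Open path.

**Shape 3** — `<path>` quadratic bezier, stroke `#000000` → engrave (S321, F4950). Control points (SVG): P0=(19.59,29.83), P1=(23.94,35.07), P2=(32.48,63.39); sampled at t=k/5. Machine vertices: (19.59,164.81) → (21.50,161.79) → (23.74,156.93) → (26.32,150.21) → (29.23,141.65) → (32.48,131.25). Open path.

**Shape 4** — `<circle>` circle, stroke `#000000` → engrave (S321, F4950). Machine vertices: (30.94,70.35) → (29.00,76.31) → (23.93,79.99) → (17.67,79.99) → (12.60,76.31) → (10.66,70.35) → (12.60,64.39) → (17.67,60.71) → (23.93,60.71) → (29.00,64.39) → (30.94,70.35). Closed: final G1 returns to the first vertex.

**Shape 5** — `<polygon>` regular polygon, stroke `#000000` → engrave (S321, F4950). Machine vertices: (48.36,31.19) → (45.63,27.49) → (41.05,27.32) → (38.05,30.80) → (38.90,35.31) → (42.96,37.46) → (47.17,35.62) → (48.36,31.19). Closed: final G1 returns to the first vertex.

; Generated by LaserGRBL
G21
G90
G0 X81.51 Y52.79
M3 S321
G1 X80.51 Y66.37 F4950
G1 X72.15 Y99.84
G1 X60.27 Y138.12
G1 X48.69 Y166.15
G1 X41.23 Y168.83
M5
G0 X38.14 Y17.30
M3 S321
G1 X118.42 Y153.72 F4950
M5
G0 X19.59 Y164.81
M3 S321
G1 X21.50 Y161.79 F4950
G1 X23.74 Y156.93
G1 X26.32 Y150.21
G1 X29.23 Y141.65
G1 X32.48 Y131.25
M5
G0 X30.94 Y70.35
M3 S321
G1 X29.00 Y76.31 F4950
G1 X23.93 Y79.99
G1 X17.67 Y79.99
G1 X12.60 Y76.31
G1 X10.66 Y70.35
G1 X12.60 Y64.39
G1 X17.67 Y60.71
G1 X23.93 Y60.71
G1 X29.00 Y64.39
G1 X30.94 Y70.35
M5
G0 X48.36 Y31.19
M3 S321
G1 X45.63 Y27.49 F4950
G1 X41.05 Y27.32
G1 X38.05 Y30.80
G1 X38.90 Y35.31
G1 X42.96 Y37.46
G1 X47.17 Y35.62
G1 X48.36 Y31.19
M5
G0 X0.00 Y0.00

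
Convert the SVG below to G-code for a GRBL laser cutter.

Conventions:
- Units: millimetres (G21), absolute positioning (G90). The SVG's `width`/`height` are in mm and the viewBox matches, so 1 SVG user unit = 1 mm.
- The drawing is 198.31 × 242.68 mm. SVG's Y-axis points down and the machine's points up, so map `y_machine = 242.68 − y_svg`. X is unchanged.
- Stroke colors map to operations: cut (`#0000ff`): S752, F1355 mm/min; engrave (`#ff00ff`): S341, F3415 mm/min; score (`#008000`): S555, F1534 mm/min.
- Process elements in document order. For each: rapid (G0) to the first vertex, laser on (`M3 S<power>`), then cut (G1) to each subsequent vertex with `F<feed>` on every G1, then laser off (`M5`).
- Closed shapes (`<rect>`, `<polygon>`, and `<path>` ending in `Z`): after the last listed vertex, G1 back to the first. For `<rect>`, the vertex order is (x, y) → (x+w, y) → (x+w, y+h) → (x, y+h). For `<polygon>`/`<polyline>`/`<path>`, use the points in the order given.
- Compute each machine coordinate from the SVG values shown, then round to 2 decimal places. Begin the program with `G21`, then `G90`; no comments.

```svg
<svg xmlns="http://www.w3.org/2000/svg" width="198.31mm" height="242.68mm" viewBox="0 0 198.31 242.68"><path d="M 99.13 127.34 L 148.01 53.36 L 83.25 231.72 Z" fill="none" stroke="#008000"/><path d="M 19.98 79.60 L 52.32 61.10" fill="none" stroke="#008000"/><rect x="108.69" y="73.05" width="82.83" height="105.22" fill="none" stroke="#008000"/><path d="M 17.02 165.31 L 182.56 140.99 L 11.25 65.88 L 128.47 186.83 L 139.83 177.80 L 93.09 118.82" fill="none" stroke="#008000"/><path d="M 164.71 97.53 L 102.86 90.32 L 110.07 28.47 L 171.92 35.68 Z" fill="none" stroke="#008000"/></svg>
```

G21
G90
G0 X99.13 Y115.34
M3 S555
G1 X148.01 Y189.32 F1534
G1 X83.25 Y10.96 F1534
G1 X99.13 Y115.34 F1534
M5
G0 X19.98 Y163.08
M3 S555
G1 X52.32 Y181.58 F1534
M5
G0 X108.69 Y169.63
M3 S555
G1 X191.52 Y169.63 F1534
G1 X191.52 Y64.41 F1534
G1 X108.69 Y64.41 F1534
G1 X108.69 Y169.63 F1534
M5
G0 X17.02 Y77.37
M3 S555
G1 X182.56 Y101.69 F1534
G1 X11.25 Y176.80 F1534
G1 X128.47 Y55.85 F1534
G1 X139.83 Y64.88 F1534
G1 X93.09 Y123.86 F1534
M5
G0 X164.71 Y145.15
M3 S555
G1 X102.86 Y152.36 F1534
G1 X110.07 Y214.21 F1534
G1 X171.92 Y207.00 F1534
G1 X164.71 Y145.15 F1534
M5

Since the viewBox matches the mm dimensions, user units are millimetres directly. The only transform is the Y-flip y_m = 242.68 − y_svg.

Shape 1 is a closed polygon drawn with `<path>`. Its stroke #008000 means score at S555, F1534. After flipping Y the toolpath is (99.13,115.34) → (148.01,189.32) → (83.25,10.96) → (99.13,115.34), returning to the start.

Shape 2 is a line segment drawn with `<path>`. Its stroke #008000 means score at S555, F1534. After flipping Y the toolpath is (19.98,163.08) → (52.32,181.58).

Shape 3 is a rectangle drawn with `<rect>`. Its stroke #008000 means score at S555, F1534. After flipping Y the toolpath is (108.69,169.63) → (191.52,169.63) → (191.52,64.41) → (108.69,64.41) → (108.69,169.63), returning to the start.

Shape 4 is a open polyline drawn with `<path>`. Its stroke #008000 means score at S555, F1534. After flipping Y the toolpath is (17.02,77.37) → (182.56,101.69) → (11.25,176.80) → (128.47,55.85) → (139.83,64.88) → (93.09,123.86).

Shape 5 is a regular polygon drawn with `<path>`. Its stroke #008000 means score at S555, F1534. After flipping Y the toolpath is (164.71,145.15) → (102.86,152.36) → (110.07,214.21) → (171.92,207.00) → (164.71,145.15), returning to the start.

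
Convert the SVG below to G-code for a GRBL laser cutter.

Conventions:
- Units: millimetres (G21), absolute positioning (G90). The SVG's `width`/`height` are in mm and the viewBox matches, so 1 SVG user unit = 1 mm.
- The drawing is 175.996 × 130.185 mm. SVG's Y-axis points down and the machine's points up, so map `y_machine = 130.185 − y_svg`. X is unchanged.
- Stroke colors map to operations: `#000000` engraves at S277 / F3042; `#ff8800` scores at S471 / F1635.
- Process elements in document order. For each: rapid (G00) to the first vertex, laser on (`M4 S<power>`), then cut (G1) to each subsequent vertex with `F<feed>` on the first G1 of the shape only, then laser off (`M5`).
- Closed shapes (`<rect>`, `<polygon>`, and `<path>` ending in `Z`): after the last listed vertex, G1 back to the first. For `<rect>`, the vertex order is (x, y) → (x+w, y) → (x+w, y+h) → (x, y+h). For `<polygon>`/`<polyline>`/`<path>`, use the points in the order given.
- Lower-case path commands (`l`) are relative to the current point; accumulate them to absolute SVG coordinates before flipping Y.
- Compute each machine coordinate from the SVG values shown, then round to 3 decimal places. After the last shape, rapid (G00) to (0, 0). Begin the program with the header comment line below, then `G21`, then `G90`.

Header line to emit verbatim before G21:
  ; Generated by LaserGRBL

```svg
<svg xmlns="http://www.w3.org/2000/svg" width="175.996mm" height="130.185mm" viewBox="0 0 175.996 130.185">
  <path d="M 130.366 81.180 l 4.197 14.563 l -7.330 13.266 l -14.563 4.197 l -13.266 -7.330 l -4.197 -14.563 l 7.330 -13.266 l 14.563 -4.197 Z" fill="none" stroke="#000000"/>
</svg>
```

; Generated by LaserGRBL
G21
G90
G00 X130.366 Y49.005
M4 S277
G1 X134.563 Y34.442 F3042
G1 X127.233 Y21.176
G1 X112.670 Y16.979
G1 X99.404 Y24.309
G1 X95.207 Y38.872
G1 X102.537 Y52.138
G1 X117.100 Y56.335
G1 X130.366 Y49.005
M5
G00 X0.000 Y0.000

1 u = 1 mm; y_m = 130.185 − y.

[1] `<path>` regular polygon, #000000→engrave S277 F3042: (130.366,49.005) → (134.563,34.442) → (127.233,21.176) → (112.670,16.979) → (99.404,24.309) → (95.207,38.872) → (102.537,52.138) → (117.100,56.335) → (130.366,49.005) (closed)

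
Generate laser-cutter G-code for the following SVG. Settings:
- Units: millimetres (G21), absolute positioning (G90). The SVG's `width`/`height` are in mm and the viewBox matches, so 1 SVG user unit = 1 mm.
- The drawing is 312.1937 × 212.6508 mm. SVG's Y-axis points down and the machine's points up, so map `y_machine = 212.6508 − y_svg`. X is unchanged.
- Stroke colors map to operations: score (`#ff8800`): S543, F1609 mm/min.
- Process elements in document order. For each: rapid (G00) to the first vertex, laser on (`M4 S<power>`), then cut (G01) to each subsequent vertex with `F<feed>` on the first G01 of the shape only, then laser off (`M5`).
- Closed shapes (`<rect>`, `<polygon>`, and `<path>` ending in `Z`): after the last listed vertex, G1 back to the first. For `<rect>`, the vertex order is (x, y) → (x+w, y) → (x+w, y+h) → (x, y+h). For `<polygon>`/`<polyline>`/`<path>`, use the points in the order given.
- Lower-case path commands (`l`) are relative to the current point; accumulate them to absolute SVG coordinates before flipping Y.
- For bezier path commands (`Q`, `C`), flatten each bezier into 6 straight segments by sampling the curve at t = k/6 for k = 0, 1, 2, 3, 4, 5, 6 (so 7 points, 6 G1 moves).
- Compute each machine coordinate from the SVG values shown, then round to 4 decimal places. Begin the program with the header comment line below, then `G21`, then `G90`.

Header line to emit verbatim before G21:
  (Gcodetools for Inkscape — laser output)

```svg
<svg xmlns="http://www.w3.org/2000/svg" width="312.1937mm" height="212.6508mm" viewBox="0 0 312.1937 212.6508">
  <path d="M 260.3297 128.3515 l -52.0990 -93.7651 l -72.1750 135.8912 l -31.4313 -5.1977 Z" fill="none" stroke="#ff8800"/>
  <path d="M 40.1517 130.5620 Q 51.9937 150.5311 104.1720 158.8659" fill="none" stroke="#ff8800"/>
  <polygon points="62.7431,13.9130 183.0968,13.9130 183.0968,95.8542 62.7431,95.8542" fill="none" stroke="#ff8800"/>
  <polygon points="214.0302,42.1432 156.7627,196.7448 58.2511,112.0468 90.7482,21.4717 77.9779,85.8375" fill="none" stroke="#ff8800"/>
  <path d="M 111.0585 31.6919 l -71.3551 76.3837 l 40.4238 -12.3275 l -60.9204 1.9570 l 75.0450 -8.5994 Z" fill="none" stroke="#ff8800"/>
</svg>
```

Since the viewBox matches the mm dimensions, user units are millimetres directly. The only transform is the Y-flip y_m = 212.6508 − y_svg.

Shape 1 is a closed polygon drawn with `<path>`. Its stroke #ff8800 means score at S543, F1609. After flipping Y the toolpath is (260.3297,84.2993) → (208.2307,178.0644) → (136.0557,42.1732) → (104.6244,47.3709) → (260.3297,84.2993), returning to the start.

Shape 2 is a quadratic bezier drawn with `<path>`. Its stroke #ff8800 means score at S543, F1609. After flipping Y the toolpath is (40.1517,82.0888) → (45.2195,75.7556) → (52.5282,70.0688) → (62.0778,65.0283) → (73.8683,60.6341) → (87.8997,56.8863) → (104.1720,53.7849).

Shape 3 is a rectangle drawn with `<polygon>`. Its stroke #ff8800 means score at S543, F1609. After flipping Y the toolpath is (62.7431,198.7378) → (183.0968,198.7378) → (183.0968,116.7966) → (62.7431,116.7966) → (62.7431,198.7378), returning to the start.

Shape 4 is a closed polygon drawn with `<polygon>`. Its stroke #ff8800 means score at S543, F1609. After flipping Y the toolpath is (214.0302,170.5076) → (156.7627,15.9060) → (58.2511,100.6040) → (90.7482,191.1791) → (77.9779,126.8133) → (214.0302,170.5076), returning to the start.

Shape 5 is a closed polygon drawn with `<path>`. Its stroke #ff8800 means score at S543, F1609. After flipping Y the toolpath is (111.0585,180.9589) → (39.7034,104.5752) → (80.1272,116.9027) → (19.2068,114.9457) → (94.2518,123.5451) → (111.0585,180.9589), returning to the start.

(Gcodetools for Inkscape — laser output)
G21
G90
G00 X260.3297 Y84.2993
M4 S543
G01 X208.2307 Y178.0644 F1609
G01 X136.0557 Y42.1732
G01 X104.6244 Y47.3709
G01 X260.3297 Y84.2993
M5
G00 X40.1517 Y82.0888
M4 S543
G01 X45.2195 Y75.7556 F1609
G01 X52.5282 Y70.0688
G01 X62.0778 Y65.0283
G01 X73.8683 Y60.6341
G01 X87.8997 Y56.8863
G01 X104.1720 Y53.7849
M5
G00 X62.7431 Y198.7378
M4 S543
G01 X183.0968 Y198.7378 F1609
G01 X183.0968 Y116.7966
G01 X62.7431 Y116.7966
G01 X62.7431 Y198.7378
M5
G00 X214.0302 Y170.5076
M4 S543
G01 X156.7627 Y15.9060 F1609
G01 X58.2511 Y100.6040
G01 X90.7482 Y191.1791
G01 X77.9779 Y126.8133
G01 X214.0302 Y170.5076
M5
G00 X111.0585 Y180.9589
M4 S543
G01 X39.7034 Y104.5752 F1609
G01 X80.1272 Y116.9027
G01 X19.2068 Y114.9457
G01 X94.2518 Y123.5451
G01 X111.0585 Y180.9589
M5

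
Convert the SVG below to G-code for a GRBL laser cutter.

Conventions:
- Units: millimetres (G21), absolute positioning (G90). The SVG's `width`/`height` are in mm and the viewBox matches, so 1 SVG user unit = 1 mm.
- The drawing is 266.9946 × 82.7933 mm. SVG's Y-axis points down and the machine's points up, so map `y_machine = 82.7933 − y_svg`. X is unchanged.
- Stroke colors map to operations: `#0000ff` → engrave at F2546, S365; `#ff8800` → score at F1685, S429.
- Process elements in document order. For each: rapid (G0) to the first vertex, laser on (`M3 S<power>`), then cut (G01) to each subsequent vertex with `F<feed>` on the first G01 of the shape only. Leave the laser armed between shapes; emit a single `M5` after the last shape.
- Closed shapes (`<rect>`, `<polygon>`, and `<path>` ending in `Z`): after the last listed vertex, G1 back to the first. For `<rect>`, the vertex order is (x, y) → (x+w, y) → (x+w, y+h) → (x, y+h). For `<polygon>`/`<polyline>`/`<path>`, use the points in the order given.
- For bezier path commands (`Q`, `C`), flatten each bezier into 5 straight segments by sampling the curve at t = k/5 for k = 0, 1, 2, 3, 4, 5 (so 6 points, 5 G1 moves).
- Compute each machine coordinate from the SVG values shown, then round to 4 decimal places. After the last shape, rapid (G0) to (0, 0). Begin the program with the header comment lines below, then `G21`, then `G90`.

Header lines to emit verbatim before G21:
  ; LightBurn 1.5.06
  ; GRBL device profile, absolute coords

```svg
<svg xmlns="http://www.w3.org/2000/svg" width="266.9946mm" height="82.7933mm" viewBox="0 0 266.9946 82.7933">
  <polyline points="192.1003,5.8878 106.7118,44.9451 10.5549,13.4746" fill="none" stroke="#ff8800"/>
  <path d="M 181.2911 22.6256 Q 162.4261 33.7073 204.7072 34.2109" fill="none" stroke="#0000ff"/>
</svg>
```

; LightBurn 1.5.06
; GRBL device profile, absolute coords
G21
G90
G0 X192.1003 Y76.9055
M3 S429
G01 X106.7118 Y37.8482 F1685
G01 X10.5549 Y69.3187
G0 X181.2911 Y60.1677
M3 S365
G01 X176.1909 Y56.1581 F2546
G01 X175.9825 Y52.9948
G01 X180.6657 Y50.6778
G01 X190.2406 Y49.2070
G01 X204.7072 Y48.5824
M5
G0 X0.0000 Y0.0000

1 u = 1 mm; y_m = 82.7933 − y.

[1] `<polyline>` open polyline, #ff8800→score S429 F1685: (192.1003,76.9055) → (106.7118,37.8482) → (10.5549,69.3187)

[2] `<path>` quadratic bezier, #0000ff→engrave S365 F2546: (181.2911,60.1677) → (176.1909,56.1581) → (175.9825,52.9948) → (180.6657,50.6778) → (190.2406,49.2070) → (204.7072,48.5824)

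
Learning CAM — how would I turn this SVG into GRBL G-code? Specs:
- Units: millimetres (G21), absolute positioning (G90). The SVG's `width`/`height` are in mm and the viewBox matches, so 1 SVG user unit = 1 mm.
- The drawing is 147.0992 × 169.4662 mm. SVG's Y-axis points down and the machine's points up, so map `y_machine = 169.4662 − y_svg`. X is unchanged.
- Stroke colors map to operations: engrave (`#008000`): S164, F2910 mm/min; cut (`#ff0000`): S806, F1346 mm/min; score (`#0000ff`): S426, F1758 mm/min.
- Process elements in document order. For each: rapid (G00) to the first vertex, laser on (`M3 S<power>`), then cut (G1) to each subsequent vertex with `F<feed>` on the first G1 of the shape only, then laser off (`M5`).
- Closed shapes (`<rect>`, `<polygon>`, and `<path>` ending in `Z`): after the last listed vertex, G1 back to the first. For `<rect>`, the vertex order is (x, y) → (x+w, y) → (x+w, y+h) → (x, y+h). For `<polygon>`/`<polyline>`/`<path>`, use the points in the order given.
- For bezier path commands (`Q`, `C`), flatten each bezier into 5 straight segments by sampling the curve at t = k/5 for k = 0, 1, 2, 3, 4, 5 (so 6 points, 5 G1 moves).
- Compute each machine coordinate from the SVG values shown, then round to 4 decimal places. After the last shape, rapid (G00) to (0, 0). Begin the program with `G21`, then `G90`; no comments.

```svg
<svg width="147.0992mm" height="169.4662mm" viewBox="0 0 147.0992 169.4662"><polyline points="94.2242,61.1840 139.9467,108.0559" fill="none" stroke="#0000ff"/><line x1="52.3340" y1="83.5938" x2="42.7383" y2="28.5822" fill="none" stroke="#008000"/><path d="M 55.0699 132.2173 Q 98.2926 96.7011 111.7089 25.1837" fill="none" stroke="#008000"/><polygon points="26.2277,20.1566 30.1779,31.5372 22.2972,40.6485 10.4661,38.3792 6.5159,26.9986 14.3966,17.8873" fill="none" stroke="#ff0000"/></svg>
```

G21
G90
G00 X94.2242 Y108.2822
M3 S426
G1 X139.9467 Y61.4103 F1758
M5
G00 X52.3340 Y85.8724
M3 S164
G1 X42.7383 Y140.8840 F2910
M5
G00 X55.0699 Y37.2489
M3 S164
G1 X71.1667 Y52.8954 F2910
G1 X84.8790 Y71.4221
G1 X96.2068 Y92.8288
G1 X105.1501 Y117.1156
G1 X111.7089 Y144.2825
M5
G00 X26.2277 Y149.3096
M3 S806
G1 X30.1779 Y137.9290 F1346
G1 X22.2972 Y128.8177
G1 X10.4661 Y131.0870
G1 X6.5159 Y142.4676
G1 X14.3966 Y151.5789
G1 X26.2277 Y149.3096
M5
G00 X0.0000 Y0.0000

1 u = 1 mm; y_m = 169.4662 − y.

[1] `<polyline>` line segment, #0000ff→score S426 F1758: (94.2242,108.2822) → (139.9467,61.4103)

[2] `<line>` line segment, #008000→engrave S164 F2910: (52.3340,85.8724) → (42.7383,140.8840)

[3] `<path>` quadratic bezier, #008000→engrave S164 F2910: (55.0699,37.2489) → (71.1667,52.8954) → (84.8790,71.4221) → (96.2068,92.8288) → (105.1501,117.1156) → (111.7089,144.2825)

[4] `<polygon>` regular polygon, #ff0000→cut S806 F1346: (26.2277,149.3096) → (30.1779,137.9290) → (22.2972,128.8177) → (10.4661,131.0870) → (6.5159,142.4676) → (14.3966,151.5789) → (26.2277,149.3096) (closed)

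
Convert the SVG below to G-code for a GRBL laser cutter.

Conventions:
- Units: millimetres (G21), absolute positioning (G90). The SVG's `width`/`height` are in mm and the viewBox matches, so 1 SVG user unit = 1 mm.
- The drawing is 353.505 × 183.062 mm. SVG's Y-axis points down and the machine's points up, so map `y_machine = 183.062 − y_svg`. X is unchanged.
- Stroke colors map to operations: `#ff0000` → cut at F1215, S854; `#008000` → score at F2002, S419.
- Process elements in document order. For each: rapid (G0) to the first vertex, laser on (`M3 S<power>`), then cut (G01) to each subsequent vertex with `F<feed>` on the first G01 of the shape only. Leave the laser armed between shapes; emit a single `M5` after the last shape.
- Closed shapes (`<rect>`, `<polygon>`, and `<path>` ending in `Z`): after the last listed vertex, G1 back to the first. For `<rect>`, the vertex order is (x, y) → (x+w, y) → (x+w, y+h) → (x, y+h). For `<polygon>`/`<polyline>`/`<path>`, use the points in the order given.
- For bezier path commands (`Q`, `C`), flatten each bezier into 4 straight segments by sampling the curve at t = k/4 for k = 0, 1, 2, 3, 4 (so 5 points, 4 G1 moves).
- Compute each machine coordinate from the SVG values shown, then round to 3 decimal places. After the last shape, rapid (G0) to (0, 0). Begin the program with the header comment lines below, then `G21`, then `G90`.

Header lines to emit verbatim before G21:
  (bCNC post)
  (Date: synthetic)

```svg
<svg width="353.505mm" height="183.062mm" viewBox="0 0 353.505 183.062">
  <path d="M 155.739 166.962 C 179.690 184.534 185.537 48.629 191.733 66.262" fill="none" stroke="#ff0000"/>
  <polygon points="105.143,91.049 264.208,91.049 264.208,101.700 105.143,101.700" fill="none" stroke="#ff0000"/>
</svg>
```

viewBox `0 0 353.505 183.062` with mm width/height → 1 unit = 1 mm. Flip: y_m = 183.062 − y_svg.

**Shape 1** — `<path>` cubic bezier, stroke `#ff0000` → cut (S854, F1215). Control points (SVG): P0=(155.739,166.962), P1=(179.690,184.534), P2=(185.537,48.629), P3=(191.733,66.262); sampled at t=k/4. Machine vertices: (155.739,16.100) → (170.596,26.901) → (180.394,66.473) → (186.863,106.033) → (191.733,116.800). Open path.

**Shape 2** — `<polygon>` rectangle, stroke `#ff0000` → cut (S854, F1215). Machine vertices: (105.143,92.013) → (264.208,92.013) → (264.208,81.362) → (105.143,81.362) → (105.143,92.013). Closed: final G1 returns to the first vertex.

(bCNC post)
(Date: synthetic)
G21
G90
G0 X155.739 Y16.100
M3 S854
G01 X170.596 Y26.901 F1215
G01 X180.394 Y66.473
G01 X186.863 Y106.033
G01 X191.733 Y116.800
G0 X105.143 Y92.013
M3 S854
G01 X264.208 Y92.013 F1215
G01 X264.208 Y81.362
G01 X105.143 Y81.362
G01 X105.143 Y92.013
M5
G0 X0.000 Y0.000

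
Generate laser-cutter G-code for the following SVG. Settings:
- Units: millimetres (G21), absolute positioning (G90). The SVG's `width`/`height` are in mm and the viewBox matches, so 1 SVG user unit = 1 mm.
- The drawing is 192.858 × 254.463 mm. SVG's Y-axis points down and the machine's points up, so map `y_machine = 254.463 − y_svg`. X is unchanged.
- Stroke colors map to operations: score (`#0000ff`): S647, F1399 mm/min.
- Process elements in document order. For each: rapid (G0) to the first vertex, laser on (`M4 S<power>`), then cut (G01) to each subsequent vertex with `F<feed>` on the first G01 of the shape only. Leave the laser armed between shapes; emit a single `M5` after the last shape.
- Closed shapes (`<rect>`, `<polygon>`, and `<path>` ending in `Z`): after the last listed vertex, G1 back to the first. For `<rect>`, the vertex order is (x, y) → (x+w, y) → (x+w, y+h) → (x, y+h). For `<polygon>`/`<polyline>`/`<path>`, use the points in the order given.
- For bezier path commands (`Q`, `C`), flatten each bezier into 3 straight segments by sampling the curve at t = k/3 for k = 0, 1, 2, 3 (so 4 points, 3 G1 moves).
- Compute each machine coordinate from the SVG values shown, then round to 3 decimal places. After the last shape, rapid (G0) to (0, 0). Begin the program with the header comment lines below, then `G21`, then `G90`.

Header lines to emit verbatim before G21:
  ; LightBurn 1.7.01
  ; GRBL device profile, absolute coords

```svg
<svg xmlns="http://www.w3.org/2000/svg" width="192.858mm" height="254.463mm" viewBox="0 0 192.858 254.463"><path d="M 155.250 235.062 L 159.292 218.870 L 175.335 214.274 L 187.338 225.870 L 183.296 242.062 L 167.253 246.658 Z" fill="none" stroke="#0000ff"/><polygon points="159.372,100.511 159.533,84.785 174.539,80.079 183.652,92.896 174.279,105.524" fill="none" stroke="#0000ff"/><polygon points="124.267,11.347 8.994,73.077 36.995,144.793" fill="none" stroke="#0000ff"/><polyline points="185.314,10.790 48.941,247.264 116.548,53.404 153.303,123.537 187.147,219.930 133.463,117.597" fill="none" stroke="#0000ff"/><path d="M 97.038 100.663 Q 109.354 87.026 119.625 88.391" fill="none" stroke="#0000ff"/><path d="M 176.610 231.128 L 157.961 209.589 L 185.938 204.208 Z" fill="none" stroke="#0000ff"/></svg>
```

; LightBurn 1.7.01
; GRBL device profile, absolute coords
G21
G90
G0 X155.250 Y19.401
M4 S647
G01 X159.292 Y35.593 F1399
G01 X175.335 Y40.189
G01 X187.338 Y28.593
G01 X183.296 Y12.401
G01 X167.253 Y7.805
G01 X155.250 Y19.401
G0 X159.372 Y153.952
M4 S647
G01 X159.533 Y169.678 F1399
G01 X174.539 Y174.384
G01 X183.652 Y161.567
G01 X174.279 Y148.939
G01 X159.372 Y153.952
G0 X124.267 Y243.116
M4 S647
G01 X8.994 Y181.386 F1399
G01 X36.995 Y109.670
G01 X124.267 Y243.116
G0 X185.314 Y243.673
M4 S647
G01 X48.941 Y7.199 F1399
G01 X116.548 Y201.059
G01 X153.303 Y130.926
G01 X187.147 Y34.533
G01 X133.463 Y136.866
G0 X97.038 Y153.800
M4 S647
G01 X105.021 Y161.224 F1399
G01 X112.550 Y165.315
G01 X119.625 Y166.072
G0 X176.610 Y23.335
M4 S647
G01 X157.961 Y44.874 F1399
G01 X185.938 Y50.255
G01 X176.610 Y23.335
M5
G0 X0.000 Y0.000

1 u = 1 mm; y_m = 254.463 − y.

[1] `<path>` regular polygon, #0000ff→score S647 F1399: (155.250,19.401) → (159.292,35.593) → (175.335,40.189) → (187.338,28.593) → (183.296,12.401) → (167.253,7.805) → (155.250,19.401) (closed)

[2] `<polygon>` regular polygon, #0000ff→score S647 F1399: (159.372,153.952) → (159.533,169.678) → (174.539,174.384) → (183.652,161.567) → (174.279,148.939) → (159.372,153.952) (closed)

[3] `<polygon>` closed polygon, #0000ff→score S647 F1399: (124.267,243.116) → (8.994,181.386) → (36.995,109.670) → (124.267,243.116) (closed)

[4] `<polyline>` open polyline, #0000ff→score S647 F1399: (185.314,243.673) → (48.941,7.199) → (116.548,201.059) → (153.303,130.926) → (187.147,34.533) → (133.463,136.866)

[5] `<path>` quadratic bezier, #0000ff→score S647 F1399: (97.038,153.800) → (105.021,161.224) → (112.550,165.315) → (119.625,166.072)

[6] `<path>` regular polygon, #0000ff→score S647 F1399: (176.610,23.335) → (157.961,44.874) → (185.938,50.255) → (176.610,23.335) (closed)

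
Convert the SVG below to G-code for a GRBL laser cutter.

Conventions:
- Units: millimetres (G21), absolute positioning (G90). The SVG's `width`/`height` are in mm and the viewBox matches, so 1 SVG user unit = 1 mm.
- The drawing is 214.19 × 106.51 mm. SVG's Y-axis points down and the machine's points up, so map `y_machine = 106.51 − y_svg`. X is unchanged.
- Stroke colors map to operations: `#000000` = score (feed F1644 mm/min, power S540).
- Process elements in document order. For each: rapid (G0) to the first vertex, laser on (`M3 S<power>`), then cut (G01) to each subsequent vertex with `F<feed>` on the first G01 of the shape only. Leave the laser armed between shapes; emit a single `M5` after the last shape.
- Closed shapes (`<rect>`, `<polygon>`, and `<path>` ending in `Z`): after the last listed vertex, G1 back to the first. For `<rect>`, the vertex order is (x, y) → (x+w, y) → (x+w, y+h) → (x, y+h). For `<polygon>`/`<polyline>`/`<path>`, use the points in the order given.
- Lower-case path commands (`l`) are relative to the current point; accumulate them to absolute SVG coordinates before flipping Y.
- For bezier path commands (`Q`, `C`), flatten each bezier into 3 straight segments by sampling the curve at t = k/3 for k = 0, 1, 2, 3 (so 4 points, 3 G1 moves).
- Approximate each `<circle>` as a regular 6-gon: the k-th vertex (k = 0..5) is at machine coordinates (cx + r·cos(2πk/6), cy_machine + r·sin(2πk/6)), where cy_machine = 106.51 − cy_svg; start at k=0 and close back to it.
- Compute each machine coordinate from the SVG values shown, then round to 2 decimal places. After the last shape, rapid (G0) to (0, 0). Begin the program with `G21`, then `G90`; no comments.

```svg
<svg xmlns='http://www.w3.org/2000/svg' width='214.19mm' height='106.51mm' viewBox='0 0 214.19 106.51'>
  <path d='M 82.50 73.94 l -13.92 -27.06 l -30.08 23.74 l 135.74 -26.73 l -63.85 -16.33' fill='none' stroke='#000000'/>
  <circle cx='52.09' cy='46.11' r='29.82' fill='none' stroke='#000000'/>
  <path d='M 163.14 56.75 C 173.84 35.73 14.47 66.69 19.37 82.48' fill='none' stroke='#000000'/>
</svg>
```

G21
G90
G0 X82.50 Y32.57
M3 S540
G01 X68.58 Y59.63 F1644
G01 X38.50 Y35.89
G01 X174.24 Y62.62
G01 X110.39 Y78.95
G0 X81.91 Y60.40
M3 S540
G01 X67.00 Y86.22 F1644
G01 X37.18 Y86.22
G01 X22.27 Y60.40
G01 X37.18 Y34.58
G01 X67.00 Y34.58
G01 X81.91 Y60.40
G0 X163.14 Y49.76
M3 S540
G01 X129.53 Y55.94 F1644
G01 X56.84 Y42.39
G01 X19.37 Y24.03
M5
G0 X0.00 Y0.00

Since the viewBox matches the mm dimensions, user units are millimetres directly. The only transform is the Y-flip y_m = 106.51 − y_svg.

Shape 1 is a open polyline drawn with `<path>`. Its stroke #000000 means score at S540, F1644. After flipping Y the toolpath is (82.50,32.57) → (68.58,59.63) → (38.50,35.89) → (174.24,62.62) → (110.39,78.95).

Shape 2 is a circle drawn with `<circle>`. Its stroke #000000 means score at S540, F1644. After flipping Y the toolpath is (81.91,60.40) → (67.00,86.22) → (37.18,86.22) → (22.27,60.40) → (37.18,34.58) → (67.00,34.58) → (81.91,60.40), returning to the start.

Shape 3 is a cubic bezier drawn with `<path>`. Its stroke #000000 means score at S540, F1644. After flipping Y the toolpath is (163.14,49.76) → (129.53,55.94) → (56.84,42.39) → (19.37,24.03).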